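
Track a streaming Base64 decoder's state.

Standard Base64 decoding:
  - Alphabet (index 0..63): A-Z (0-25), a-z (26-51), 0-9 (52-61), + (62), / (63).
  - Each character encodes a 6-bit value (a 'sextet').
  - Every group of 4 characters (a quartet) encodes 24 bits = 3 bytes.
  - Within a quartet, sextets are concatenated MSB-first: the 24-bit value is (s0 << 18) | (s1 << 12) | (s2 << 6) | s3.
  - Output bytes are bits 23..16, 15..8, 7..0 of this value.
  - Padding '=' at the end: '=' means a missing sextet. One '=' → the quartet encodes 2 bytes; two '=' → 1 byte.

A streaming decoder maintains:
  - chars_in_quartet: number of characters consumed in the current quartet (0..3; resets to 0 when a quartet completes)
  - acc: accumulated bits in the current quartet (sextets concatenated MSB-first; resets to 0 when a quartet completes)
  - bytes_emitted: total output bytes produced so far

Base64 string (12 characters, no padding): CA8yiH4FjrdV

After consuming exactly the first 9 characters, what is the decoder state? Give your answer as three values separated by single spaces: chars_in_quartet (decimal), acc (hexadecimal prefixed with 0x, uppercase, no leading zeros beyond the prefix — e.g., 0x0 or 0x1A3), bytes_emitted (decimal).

Answer: 1 0x23 6

Derivation:
After char 0 ('C'=2): chars_in_quartet=1 acc=0x2 bytes_emitted=0
After char 1 ('A'=0): chars_in_quartet=2 acc=0x80 bytes_emitted=0
After char 2 ('8'=60): chars_in_quartet=3 acc=0x203C bytes_emitted=0
After char 3 ('y'=50): chars_in_quartet=4 acc=0x80F32 -> emit 08 0F 32, reset; bytes_emitted=3
After char 4 ('i'=34): chars_in_quartet=1 acc=0x22 bytes_emitted=3
After char 5 ('H'=7): chars_in_quartet=2 acc=0x887 bytes_emitted=3
After char 6 ('4'=56): chars_in_quartet=3 acc=0x221F8 bytes_emitted=3
After char 7 ('F'=5): chars_in_quartet=4 acc=0x887E05 -> emit 88 7E 05, reset; bytes_emitted=6
After char 8 ('j'=35): chars_in_quartet=1 acc=0x23 bytes_emitted=6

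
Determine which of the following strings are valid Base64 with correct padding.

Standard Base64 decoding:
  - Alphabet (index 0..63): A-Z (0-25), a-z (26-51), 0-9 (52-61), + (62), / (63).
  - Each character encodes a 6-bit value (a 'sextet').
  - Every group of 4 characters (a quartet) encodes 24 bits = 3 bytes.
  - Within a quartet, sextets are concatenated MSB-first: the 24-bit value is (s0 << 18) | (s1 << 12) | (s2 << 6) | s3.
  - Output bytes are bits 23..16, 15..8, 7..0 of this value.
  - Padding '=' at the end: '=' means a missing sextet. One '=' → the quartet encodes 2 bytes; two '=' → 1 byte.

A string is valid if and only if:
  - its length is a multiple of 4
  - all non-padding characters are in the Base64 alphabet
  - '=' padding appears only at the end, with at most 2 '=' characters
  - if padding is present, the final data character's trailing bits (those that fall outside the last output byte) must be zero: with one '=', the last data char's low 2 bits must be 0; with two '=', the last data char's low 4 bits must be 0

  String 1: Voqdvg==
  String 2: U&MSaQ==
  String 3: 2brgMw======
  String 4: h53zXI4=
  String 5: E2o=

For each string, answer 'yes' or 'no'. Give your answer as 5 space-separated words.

String 1: 'Voqdvg==' → valid
String 2: 'U&MSaQ==' → invalid (bad char(s): ['&'])
String 3: '2brgMw======' → invalid (6 pad chars (max 2))
String 4: 'h53zXI4=' → valid
String 5: 'E2o=' → valid

Answer: yes no no yes yes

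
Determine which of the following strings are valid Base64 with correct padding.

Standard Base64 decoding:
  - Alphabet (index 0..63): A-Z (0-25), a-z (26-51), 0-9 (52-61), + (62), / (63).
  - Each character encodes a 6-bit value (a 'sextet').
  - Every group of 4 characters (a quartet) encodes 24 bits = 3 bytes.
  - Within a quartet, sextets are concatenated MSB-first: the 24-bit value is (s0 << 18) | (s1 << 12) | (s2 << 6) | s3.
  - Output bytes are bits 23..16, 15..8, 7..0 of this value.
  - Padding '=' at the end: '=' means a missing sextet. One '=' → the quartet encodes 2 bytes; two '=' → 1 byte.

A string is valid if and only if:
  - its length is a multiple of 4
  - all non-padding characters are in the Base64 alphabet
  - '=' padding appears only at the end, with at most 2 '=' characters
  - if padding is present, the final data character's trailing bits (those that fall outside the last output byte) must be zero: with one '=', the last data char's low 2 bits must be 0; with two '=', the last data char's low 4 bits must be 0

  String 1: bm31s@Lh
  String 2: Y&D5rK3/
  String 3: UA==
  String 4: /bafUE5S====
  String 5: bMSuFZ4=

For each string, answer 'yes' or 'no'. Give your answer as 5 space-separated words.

String 1: 'bm31s@Lh' → invalid (bad char(s): ['@'])
String 2: 'Y&D5rK3/' → invalid (bad char(s): ['&'])
String 3: 'UA==' → valid
String 4: '/bafUE5S====' → invalid (4 pad chars (max 2))
String 5: 'bMSuFZ4=' → valid

Answer: no no yes no yes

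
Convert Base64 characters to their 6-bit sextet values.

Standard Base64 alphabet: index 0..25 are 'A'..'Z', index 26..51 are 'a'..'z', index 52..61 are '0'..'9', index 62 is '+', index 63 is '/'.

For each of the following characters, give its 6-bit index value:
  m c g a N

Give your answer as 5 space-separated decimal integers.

'm': a..z range, 26 + ord('m') − ord('a') = 38
'c': a..z range, 26 + ord('c') − ord('a') = 28
'g': a..z range, 26 + ord('g') − ord('a') = 32
'a': a..z range, 26 + ord('a') − ord('a') = 26
'N': A..Z range, ord('N') − ord('A') = 13

Answer: 38 28 32 26 13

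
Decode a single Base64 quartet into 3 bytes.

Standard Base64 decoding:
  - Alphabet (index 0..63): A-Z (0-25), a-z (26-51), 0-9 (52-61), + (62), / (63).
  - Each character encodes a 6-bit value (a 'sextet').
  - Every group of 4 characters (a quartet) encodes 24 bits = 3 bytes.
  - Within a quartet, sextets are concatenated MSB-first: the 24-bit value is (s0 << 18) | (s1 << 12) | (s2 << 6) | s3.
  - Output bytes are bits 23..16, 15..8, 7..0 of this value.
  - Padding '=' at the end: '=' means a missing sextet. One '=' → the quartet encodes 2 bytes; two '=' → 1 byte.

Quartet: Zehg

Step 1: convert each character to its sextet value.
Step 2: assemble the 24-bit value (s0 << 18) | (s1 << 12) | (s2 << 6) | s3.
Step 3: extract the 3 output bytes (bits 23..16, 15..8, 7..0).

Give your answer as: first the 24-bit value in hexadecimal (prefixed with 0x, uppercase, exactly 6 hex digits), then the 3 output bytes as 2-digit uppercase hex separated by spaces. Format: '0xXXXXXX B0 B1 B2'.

Sextets: Z=25, e=30, h=33, g=32
24-bit: (25<<18) | (30<<12) | (33<<6) | 32
      = 0x640000 | 0x01E000 | 0x000840 | 0x000020
      = 0x65E860
Bytes: (v>>16)&0xFF=65, (v>>8)&0xFF=E8, v&0xFF=60

Answer: 0x65E860 65 E8 60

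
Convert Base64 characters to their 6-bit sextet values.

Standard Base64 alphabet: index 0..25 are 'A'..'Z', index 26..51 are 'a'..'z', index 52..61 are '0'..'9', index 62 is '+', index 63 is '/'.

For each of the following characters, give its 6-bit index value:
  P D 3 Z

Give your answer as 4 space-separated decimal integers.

'P': A..Z range, ord('P') − ord('A') = 15
'D': A..Z range, ord('D') − ord('A') = 3
'3': 0..9 range, 52 + ord('3') − ord('0') = 55
'Z': A..Z range, ord('Z') − ord('A') = 25

Answer: 15 3 55 25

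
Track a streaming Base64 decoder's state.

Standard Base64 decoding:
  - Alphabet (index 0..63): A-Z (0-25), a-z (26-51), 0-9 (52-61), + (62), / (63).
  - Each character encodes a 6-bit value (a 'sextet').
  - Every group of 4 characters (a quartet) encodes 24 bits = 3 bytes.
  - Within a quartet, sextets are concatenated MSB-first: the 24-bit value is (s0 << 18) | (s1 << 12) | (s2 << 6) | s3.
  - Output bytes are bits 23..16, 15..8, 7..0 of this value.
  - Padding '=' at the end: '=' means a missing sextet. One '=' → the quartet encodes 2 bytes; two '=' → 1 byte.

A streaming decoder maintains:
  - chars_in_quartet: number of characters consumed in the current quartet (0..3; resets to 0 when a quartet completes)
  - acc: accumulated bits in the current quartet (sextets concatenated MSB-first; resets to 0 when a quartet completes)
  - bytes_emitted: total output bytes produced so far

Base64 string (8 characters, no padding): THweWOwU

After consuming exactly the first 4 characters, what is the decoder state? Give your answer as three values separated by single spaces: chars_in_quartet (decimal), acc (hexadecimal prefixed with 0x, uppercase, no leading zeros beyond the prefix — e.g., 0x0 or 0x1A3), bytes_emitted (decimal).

After char 0 ('T'=19): chars_in_quartet=1 acc=0x13 bytes_emitted=0
After char 1 ('H'=7): chars_in_quartet=2 acc=0x4C7 bytes_emitted=0
After char 2 ('w'=48): chars_in_quartet=3 acc=0x131F0 bytes_emitted=0
After char 3 ('e'=30): chars_in_quartet=4 acc=0x4C7C1E -> emit 4C 7C 1E, reset; bytes_emitted=3

Answer: 0 0x0 3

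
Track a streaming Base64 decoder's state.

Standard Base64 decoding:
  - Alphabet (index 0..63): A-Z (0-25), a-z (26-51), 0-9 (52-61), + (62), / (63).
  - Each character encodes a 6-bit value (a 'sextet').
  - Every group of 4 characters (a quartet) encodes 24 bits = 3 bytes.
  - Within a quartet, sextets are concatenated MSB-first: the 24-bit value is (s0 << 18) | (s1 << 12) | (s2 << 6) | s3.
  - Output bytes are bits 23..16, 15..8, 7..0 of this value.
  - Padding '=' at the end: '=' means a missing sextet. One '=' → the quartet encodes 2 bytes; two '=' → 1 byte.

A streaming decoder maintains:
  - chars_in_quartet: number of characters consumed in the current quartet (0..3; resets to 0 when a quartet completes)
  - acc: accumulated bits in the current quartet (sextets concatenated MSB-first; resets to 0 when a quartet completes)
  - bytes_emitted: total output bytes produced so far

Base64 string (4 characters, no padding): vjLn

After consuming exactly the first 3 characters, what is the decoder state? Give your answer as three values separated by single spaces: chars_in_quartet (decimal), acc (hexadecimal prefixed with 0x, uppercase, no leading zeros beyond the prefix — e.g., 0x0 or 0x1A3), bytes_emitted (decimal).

Answer: 3 0x2F8CB 0

Derivation:
After char 0 ('v'=47): chars_in_quartet=1 acc=0x2F bytes_emitted=0
After char 1 ('j'=35): chars_in_quartet=2 acc=0xBE3 bytes_emitted=0
After char 2 ('L'=11): chars_in_quartet=3 acc=0x2F8CB bytes_emitted=0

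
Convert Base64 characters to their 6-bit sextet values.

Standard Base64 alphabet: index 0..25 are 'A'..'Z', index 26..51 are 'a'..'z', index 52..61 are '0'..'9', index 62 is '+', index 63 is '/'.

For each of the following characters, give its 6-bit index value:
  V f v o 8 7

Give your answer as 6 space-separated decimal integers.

'V': A..Z range, ord('V') − ord('A') = 21
'f': a..z range, 26 + ord('f') − ord('a') = 31
'v': a..z range, 26 + ord('v') − ord('a') = 47
'o': a..z range, 26 + ord('o') − ord('a') = 40
'8': 0..9 range, 52 + ord('8') − ord('0') = 60
'7': 0..9 range, 52 + ord('7') − ord('0') = 59

Answer: 21 31 47 40 60 59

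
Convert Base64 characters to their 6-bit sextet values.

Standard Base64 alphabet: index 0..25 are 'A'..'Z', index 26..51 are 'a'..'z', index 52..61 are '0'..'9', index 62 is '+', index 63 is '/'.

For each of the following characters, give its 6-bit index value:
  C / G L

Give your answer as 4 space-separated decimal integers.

'C': A..Z range, ord('C') − ord('A') = 2
'/': index 63
'G': A..Z range, ord('G') − ord('A') = 6
'L': A..Z range, ord('L') − ord('A') = 11

Answer: 2 63 6 11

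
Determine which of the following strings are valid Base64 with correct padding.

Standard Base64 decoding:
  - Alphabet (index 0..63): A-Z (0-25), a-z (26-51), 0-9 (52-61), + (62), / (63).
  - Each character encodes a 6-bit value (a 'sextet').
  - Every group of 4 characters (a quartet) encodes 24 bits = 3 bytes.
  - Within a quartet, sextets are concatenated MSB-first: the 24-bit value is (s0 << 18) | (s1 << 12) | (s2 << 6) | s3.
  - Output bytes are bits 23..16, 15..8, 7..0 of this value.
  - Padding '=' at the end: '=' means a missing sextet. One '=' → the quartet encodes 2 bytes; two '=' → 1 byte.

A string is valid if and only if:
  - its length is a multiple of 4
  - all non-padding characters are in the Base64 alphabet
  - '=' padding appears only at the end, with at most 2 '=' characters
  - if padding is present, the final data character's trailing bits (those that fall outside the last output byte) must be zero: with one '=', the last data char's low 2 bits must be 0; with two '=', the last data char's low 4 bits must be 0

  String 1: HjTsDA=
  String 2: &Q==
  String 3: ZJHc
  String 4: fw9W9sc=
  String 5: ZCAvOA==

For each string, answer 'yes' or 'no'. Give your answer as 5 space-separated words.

String 1: 'HjTsDA=' → invalid (len=7 not mult of 4)
String 2: '&Q==' → invalid (bad char(s): ['&'])
String 3: 'ZJHc' → valid
String 4: 'fw9W9sc=' → valid
String 5: 'ZCAvOA==' → valid

Answer: no no yes yes yes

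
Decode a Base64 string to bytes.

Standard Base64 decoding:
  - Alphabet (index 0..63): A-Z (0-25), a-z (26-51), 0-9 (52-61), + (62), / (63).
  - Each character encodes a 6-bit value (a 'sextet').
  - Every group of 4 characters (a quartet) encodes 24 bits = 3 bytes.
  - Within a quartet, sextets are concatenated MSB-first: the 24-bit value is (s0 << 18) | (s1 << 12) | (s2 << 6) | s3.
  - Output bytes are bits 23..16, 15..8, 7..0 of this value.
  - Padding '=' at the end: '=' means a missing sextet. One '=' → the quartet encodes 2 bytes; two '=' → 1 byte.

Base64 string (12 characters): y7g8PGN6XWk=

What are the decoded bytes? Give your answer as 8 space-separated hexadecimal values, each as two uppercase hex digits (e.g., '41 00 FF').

After char 0 ('y'=50): chars_in_quartet=1 acc=0x32 bytes_emitted=0
After char 1 ('7'=59): chars_in_quartet=2 acc=0xCBB bytes_emitted=0
After char 2 ('g'=32): chars_in_quartet=3 acc=0x32EE0 bytes_emitted=0
After char 3 ('8'=60): chars_in_quartet=4 acc=0xCBB83C -> emit CB B8 3C, reset; bytes_emitted=3
After char 4 ('P'=15): chars_in_quartet=1 acc=0xF bytes_emitted=3
After char 5 ('G'=6): chars_in_quartet=2 acc=0x3C6 bytes_emitted=3
After char 6 ('N'=13): chars_in_quartet=3 acc=0xF18D bytes_emitted=3
After char 7 ('6'=58): chars_in_quartet=4 acc=0x3C637A -> emit 3C 63 7A, reset; bytes_emitted=6
After char 8 ('X'=23): chars_in_quartet=1 acc=0x17 bytes_emitted=6
After char 9 ('W'=22): chars_in_quartet=2 acc=0x5D6 bytes_emitted=6
After char 10 ('k'=36): chars_in_quartet=3 acc=0x175A4 bytes_emitted=6
Padding '=': partial quartet acc=0x175A4 -> emit 5D 69; bytes_emitted=8

Answer: CB B8 3C 3C 63 7A 5D 69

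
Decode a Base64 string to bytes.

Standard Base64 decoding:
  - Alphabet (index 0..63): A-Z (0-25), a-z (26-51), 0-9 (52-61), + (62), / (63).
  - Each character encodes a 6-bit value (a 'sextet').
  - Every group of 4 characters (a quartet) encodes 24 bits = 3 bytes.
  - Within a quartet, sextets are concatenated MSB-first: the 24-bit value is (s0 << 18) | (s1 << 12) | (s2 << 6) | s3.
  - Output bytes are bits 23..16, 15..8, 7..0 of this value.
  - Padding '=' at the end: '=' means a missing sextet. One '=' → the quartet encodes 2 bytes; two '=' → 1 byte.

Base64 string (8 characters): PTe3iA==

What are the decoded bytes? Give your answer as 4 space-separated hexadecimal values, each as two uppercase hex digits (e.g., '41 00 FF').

After char 0 ('P'=15): chars_in_quartet=1 acc=0xF bytes_emitted=0
After char 1 ('T'=19): chars_in_quartet=2 acc=0x3D3 bytes_emitted=0
After char 2 ('e'=30): chars_in_quartet=3 acc=0xF4DE bytes_emitted=0
After char 3 ('3'=55): chars_in_quartet=4 acc=0x3D37B7 -> emit 3D 37 B7, reset; bytes_emitted=3
After char 4 ('i'=34): chars_in_quartet=1 acc=0x22 bytes_emitted=3
After char 5 ('A'=0): chars_in_quartet=2 acc=0x880 bytes_emitted=3
Padding '==': partial quartet acc=0x880 -> emit 88; bytes_emitted=4

Answer: 3D 37 B7 88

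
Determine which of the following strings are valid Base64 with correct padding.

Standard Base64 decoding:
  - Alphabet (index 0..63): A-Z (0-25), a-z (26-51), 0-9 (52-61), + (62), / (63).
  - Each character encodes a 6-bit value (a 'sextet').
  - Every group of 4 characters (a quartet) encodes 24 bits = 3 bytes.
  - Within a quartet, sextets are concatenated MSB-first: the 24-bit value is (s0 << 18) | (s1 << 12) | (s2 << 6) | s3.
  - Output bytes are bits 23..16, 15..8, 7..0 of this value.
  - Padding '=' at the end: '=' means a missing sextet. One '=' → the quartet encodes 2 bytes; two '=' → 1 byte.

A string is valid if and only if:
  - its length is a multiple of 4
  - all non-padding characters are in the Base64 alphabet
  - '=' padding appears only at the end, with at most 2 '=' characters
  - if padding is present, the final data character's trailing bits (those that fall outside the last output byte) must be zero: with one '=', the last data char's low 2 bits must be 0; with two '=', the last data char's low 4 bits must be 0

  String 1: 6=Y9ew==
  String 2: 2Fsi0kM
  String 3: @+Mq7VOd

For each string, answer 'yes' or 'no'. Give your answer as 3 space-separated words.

String 1: '6=Y9ew==' → invalid (bad char(s): ['=']; '=' in middle)
String 2: '2Fsi0kM' → invalid (len=7 not mult of 4)
String 3: '@+Mq7VOd' → invalid (bad char(s): ['@'])

Answer: no no no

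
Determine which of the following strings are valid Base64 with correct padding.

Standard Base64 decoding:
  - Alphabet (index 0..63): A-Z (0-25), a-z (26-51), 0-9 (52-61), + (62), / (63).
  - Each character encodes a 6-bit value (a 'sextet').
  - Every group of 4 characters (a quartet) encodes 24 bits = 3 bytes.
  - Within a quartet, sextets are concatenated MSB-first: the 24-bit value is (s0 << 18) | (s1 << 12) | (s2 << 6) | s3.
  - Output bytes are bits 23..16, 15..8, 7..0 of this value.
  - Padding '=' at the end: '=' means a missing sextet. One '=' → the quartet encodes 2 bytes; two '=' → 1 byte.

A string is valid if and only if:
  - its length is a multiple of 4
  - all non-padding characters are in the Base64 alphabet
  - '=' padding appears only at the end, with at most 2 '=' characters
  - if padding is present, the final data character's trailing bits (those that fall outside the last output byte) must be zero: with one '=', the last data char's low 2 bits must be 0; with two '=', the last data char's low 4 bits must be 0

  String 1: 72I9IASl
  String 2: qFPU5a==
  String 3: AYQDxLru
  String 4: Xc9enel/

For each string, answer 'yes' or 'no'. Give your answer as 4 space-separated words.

String 1: '72I9IASl' → valid
String 2: 'qFPU5a==' → invalid (bad trailing bits)
String 3: 'AYQDxLru' → valid
String 4: 'Xc9enel/' → valid

Answer: yes no yes yes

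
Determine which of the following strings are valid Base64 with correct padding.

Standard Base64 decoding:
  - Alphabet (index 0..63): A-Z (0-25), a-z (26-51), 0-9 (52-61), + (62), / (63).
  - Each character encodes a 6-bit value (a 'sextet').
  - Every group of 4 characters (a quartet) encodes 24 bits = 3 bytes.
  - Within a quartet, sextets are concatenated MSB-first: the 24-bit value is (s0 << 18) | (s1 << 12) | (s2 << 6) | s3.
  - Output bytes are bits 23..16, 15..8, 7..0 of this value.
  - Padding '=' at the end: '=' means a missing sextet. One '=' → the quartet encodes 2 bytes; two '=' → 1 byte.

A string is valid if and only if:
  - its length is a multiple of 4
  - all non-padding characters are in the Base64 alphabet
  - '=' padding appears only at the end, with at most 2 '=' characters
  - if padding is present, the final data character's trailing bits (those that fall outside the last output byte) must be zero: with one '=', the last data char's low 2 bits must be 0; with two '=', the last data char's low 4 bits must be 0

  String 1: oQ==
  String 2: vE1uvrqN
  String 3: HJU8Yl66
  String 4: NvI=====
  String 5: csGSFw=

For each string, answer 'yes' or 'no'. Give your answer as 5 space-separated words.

String 1: 'oQ==' → valid
String 2: 'vE1uvrqN' → valid
String 3: 'HJU8Yl66' → valid
String 4: 'NvI=====' → invalid (5 pad chars (max 2))
String 5: 'csGSFw=' → invalid (len=7 not mult of 4)

Answer: yes yes yes no no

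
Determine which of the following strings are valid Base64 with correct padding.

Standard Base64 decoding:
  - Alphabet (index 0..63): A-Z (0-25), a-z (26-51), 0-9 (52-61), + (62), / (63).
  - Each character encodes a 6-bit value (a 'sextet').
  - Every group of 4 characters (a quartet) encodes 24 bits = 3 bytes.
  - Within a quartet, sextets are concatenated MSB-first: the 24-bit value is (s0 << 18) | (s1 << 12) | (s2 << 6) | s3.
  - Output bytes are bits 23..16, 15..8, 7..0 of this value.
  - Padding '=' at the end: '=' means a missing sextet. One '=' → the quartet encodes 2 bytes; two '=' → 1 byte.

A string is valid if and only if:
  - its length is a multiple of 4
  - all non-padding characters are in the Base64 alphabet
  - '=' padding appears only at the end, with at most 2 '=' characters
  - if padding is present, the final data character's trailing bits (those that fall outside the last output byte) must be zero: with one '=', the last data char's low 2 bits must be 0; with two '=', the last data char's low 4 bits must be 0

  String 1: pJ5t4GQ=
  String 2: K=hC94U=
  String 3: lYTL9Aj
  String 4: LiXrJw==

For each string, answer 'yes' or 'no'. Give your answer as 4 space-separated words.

String 1: 'pJ5t4GQ=' → valid
String 2: 'K=hC94U=' → invalid (bad char(s): ['=']; '=' in middle)
String 3: 'lYTL9Aj' → invalid (len=7 not mult of 4)
String 4: 'LiXrJw==' → valid

Answer: yes no no yes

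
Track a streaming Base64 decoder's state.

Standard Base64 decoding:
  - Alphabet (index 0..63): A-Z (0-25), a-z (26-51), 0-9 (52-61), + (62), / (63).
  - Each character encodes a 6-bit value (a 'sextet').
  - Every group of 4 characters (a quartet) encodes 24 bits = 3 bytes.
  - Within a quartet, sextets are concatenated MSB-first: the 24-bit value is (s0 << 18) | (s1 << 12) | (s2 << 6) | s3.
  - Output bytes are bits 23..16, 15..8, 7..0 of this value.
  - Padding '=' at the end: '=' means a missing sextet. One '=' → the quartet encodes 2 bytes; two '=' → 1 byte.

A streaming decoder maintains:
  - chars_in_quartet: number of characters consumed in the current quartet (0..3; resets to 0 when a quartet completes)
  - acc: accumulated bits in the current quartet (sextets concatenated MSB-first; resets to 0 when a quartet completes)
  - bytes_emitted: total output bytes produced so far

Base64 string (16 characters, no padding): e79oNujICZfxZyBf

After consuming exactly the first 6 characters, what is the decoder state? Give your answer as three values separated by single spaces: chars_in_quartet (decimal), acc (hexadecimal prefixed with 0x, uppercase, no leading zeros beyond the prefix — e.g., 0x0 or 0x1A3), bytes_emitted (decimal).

Answer: 2 0x36E 3

Derivation:
After char 0 ('e'=30): chars_in_quartet=1 acc=0x1E bytes_emitted=0
After char 1 ('7'=59): chars_in_quartet=2 acc=0x7BB bytes_emitted=0
After char 2 ('9'=61): chars_in_quartet=3 acc=0x1EEFD bytes_emitted=0
After char 3 ('o'=40): chars_in_quartet=4 acc=0x7BBF68 -> emit 7B BF 68, reset; bytes_emitted=3
After char 4 ('N'=13): chars_in_quartet=1 acc=0xD bytes_emitted=3
After char 5 ('u'=46): chars_in_quartet=2 acc=0x36E bytes_emitted=3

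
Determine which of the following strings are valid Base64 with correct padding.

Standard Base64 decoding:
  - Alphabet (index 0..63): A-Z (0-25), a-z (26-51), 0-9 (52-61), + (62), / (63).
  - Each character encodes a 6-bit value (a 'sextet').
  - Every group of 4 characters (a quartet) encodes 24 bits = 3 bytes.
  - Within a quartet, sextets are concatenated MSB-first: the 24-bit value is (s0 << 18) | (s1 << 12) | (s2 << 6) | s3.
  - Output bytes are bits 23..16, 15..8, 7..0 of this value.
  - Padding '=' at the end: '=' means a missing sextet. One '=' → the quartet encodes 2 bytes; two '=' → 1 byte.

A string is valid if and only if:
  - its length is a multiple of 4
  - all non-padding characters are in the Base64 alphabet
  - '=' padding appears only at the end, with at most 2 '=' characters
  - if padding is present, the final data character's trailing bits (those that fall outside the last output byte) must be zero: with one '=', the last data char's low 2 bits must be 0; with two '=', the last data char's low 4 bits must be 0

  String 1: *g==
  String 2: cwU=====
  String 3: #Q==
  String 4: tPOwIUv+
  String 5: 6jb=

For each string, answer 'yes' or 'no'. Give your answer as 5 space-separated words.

Answer: no no no yes no

Derivation:
String 1: '*g==' → invalid (bad char(s): ['*'])
String 2: 'cwU=====' → invalid (5 pad chars (max 2))
String 3: '#Q==' → invalid (bad char(s): ['#'])
String 4: 'tPOwIUv+' → valid
String 5: '6jb=' → invalid (bad trailing bits)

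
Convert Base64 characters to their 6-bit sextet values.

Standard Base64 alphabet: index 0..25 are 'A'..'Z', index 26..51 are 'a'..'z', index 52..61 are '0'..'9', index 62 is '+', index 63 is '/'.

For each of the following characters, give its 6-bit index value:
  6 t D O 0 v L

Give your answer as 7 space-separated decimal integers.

'6': 0..9 range, 52 + ord('6') − ord('0') = 58
't': a..z range, 26 + ord('t') − ord('a') = 45
'D': A..Z range, ord('D') − ord('A') = 3
'O': A..Z range, ord('O') − ord('A') = 14
'0': 0..9 range, 52 + ord('0') − ord('0') = 52
'v': a..z range, 26 + ord('v') − ord('a') = 47
'L': A..Z range, ord('L') − ord('A') = 11

Answer: 58 45 3 14 52 47 11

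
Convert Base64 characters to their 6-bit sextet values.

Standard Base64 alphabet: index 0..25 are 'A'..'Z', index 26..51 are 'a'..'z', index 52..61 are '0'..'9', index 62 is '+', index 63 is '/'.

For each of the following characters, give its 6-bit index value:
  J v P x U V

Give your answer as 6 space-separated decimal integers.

'J': A..Z range, ord('J') − ord('A') = 9
'v': a..z range, 26 + ord('v') − ord('a') = 47
'P': A..Z range, ord('P') − ord('A') = 15
'x': a..z range, 26 + ord('x') − ord('a') = 49
'U': A..Z range, ord('U') − ord('A') = 20
'V': A..Z range, ord('V') − ord('A') = 21

Answer: 9 47 15 49 20 21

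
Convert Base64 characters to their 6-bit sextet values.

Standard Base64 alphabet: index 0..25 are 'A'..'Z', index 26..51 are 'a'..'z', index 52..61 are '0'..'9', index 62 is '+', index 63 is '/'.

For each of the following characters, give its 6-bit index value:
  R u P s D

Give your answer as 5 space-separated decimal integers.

'R': A..Z range, ord('R') − ord('A') = 17
'u': a..z range, 26 + ord('u') − ord('a') = 46
'P': A..Z range, ord('P') − ord('A') = 15
's': a..z range, 26 + ord('s') − ord('a') = 44
'D': A..Z range, ord('D') − ord('A') = 3

Answer: 17 46 15 44 3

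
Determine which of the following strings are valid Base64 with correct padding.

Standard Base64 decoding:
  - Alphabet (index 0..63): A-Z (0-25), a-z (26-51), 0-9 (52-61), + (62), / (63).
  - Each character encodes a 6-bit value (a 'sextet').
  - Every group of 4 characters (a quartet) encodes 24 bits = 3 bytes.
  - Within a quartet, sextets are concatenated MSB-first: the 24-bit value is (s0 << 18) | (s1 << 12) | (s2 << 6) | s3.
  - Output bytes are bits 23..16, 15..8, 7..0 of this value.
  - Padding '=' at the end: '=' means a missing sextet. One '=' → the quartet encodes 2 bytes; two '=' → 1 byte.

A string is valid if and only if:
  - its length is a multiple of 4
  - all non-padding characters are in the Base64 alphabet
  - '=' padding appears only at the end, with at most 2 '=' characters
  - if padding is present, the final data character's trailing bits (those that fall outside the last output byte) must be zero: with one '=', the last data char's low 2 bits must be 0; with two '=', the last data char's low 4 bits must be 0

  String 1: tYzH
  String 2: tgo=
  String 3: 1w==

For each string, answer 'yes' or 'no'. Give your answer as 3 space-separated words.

Answer: yes yes yes

Derivation:
String 1: 'tYzH' → valid
String 2: 'tgo=' → valid
String 3: '1w==' → valid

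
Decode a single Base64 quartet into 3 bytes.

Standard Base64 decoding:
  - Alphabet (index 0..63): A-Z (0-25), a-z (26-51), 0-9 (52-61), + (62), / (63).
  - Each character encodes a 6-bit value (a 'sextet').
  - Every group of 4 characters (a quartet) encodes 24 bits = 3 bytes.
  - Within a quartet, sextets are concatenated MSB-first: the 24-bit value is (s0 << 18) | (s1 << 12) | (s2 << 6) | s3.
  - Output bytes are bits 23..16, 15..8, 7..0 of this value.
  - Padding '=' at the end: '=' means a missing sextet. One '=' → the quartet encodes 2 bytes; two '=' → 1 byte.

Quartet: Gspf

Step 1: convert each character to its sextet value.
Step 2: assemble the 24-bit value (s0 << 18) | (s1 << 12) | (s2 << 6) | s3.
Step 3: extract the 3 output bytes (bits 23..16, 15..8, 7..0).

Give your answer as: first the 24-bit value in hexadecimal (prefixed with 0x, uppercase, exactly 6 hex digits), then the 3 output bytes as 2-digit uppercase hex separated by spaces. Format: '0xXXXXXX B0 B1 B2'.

Answer: 0x1ACA5F 1A CA 5F

Derivation:
Sextets: G=6, s=44, p=41, f=31
24-bit: (6<<18) | (44<<12) | (41<<6) | 31
      = 0x180000 | 0x02C000 | 0x000A40 | 0x00001F
      = 0x1ACA5F
Bytes: (v>>16)&0xFF=1A, (v>>8)&0xFF=CA, v&0xFF=5F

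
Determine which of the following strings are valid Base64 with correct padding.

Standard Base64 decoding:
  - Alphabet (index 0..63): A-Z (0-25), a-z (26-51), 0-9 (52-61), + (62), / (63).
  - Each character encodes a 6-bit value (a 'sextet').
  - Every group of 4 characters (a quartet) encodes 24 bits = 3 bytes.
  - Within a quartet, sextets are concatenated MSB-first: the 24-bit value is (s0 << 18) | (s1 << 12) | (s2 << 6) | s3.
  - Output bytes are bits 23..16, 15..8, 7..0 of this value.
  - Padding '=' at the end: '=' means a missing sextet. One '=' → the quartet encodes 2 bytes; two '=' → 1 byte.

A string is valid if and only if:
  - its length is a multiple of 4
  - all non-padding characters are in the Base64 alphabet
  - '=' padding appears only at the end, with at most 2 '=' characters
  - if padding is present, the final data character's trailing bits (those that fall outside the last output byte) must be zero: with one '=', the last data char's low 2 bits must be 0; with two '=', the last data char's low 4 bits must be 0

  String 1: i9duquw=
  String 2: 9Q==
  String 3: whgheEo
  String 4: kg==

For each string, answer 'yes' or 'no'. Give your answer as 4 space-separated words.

String 1: 'i9duquw=' → valid
String 2: '9Q==' → valid
String 3: 'whgheEo' → invalid (len=7 not mult of 4)
String 4: 'kg==' → valid

Answer: yes yes no yes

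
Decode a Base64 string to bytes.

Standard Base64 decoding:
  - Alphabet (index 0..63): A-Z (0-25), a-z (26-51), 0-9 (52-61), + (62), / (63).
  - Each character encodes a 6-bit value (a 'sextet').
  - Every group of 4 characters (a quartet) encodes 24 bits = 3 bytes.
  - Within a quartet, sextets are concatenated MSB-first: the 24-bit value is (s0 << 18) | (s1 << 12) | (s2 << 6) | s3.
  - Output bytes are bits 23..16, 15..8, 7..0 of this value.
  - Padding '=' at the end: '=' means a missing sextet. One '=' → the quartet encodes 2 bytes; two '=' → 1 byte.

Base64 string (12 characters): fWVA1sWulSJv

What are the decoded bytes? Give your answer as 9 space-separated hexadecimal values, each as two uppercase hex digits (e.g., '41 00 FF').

After char 0 ('f'=31): chars_in_quartet=1 acc=0x1F bytes_emitted=0
After char 1 ('W'=22): chars_in_quartet=2 acc=0x7D6 bytes_emitted=0
After char 2 ('V'=21): chars_in_quartet=3 acc=0x1F595 bytes_emitted=0
After char 3 ('A'=0): chars_in_quartet=4 acc=0x7D6540 -> emit 7D 65 40, reset; bytes_emitted=3
After char 4 ('1'=53): chars_in_quartet=1 acc=0x35 bytes_emitted=3
After char 5 ('s'=44): chars_in_quartet=2 acc=0xD6C bytes_emitted=3
After char 6 ('W'=22): chars_in_quartet=3 acc=0x35B16 bytes_emitted=3
After char 7 ('u'=46): chars_in_quartet=4 acc=0xD6C5AE -> emit D6 C5 AE, reset; bytes_emitted=6
After char 8 ('l'=37): chars_in_quartet=1 acc=0x25 bytes_emitted=6
After char 9 ('S'=18): chars_in_quartet=2 acc=0x952 bytes_emitted=6
After char 10 ('J'=9): chars_in_quartet=3 acc=0x25489 bytes_emitted=6
After char 11 ('v'=47): chars_in_quartet=4 acc=0x95226F -> emit 95 22 6F, reset; bytes_emitted=9

Answer: 7D 65 40 D6 C5 AE 95 22 6F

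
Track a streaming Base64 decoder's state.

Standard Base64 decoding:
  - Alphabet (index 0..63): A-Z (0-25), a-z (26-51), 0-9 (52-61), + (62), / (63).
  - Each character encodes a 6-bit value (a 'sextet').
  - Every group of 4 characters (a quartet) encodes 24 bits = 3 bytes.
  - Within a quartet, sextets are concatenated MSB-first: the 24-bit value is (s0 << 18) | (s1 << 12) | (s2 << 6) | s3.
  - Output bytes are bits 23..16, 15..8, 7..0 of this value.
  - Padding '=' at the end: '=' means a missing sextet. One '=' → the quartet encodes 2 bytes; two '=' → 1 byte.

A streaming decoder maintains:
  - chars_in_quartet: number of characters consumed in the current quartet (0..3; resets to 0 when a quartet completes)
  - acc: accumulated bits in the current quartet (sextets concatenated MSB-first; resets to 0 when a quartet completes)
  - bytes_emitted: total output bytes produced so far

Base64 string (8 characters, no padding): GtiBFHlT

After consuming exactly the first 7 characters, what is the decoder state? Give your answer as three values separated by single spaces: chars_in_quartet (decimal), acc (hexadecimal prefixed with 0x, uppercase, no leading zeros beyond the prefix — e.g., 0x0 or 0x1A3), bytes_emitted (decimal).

Answer: 3 0x51E5 3

Derivation:
After char 0 ('G'=6): chars_in_quartet=1 acc=0x6 bytes_emitted=0
After char 1 ('t'=45): chars_in_quartet=2 acc=0x1AD bytes_emitted=0
After char 2 ('i'=34): chars_in_quartet=3 acc=0x6B62 bytes_emitted=0
After char 3 ('B'=1): chars_in_quartet=4 acc=0x1AD881 -> emit 1A D8 81, reset; bytes_emitted=3
After char 4 ('F'=5): chars_in_quartet=1 acc=0x5 bytes_emitted=3
After char 5 ('H'=7): chars_in_quartet=2 acc=0x147 bytes_emitted=3
After char 6 ('l'=37): chars_in_quartet=3 acc=0x51E5 bytes_emitted=3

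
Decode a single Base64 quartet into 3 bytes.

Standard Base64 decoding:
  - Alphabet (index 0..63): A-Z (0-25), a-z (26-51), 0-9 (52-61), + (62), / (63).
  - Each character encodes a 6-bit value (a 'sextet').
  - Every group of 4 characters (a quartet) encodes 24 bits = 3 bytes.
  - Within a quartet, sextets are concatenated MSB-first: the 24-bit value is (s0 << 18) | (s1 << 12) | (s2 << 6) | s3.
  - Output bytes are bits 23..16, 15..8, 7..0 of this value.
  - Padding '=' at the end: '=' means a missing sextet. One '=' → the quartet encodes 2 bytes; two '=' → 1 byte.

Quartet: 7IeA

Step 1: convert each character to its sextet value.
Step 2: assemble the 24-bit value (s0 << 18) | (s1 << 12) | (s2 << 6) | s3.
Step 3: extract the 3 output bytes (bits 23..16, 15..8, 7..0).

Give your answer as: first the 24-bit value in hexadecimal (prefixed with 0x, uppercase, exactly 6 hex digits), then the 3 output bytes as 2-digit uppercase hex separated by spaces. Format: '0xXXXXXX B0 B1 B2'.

Answer: 0xEC8780 EC 87 80

Derivation:
Sextets: 7=59, I=8, e=30, A=0
24-bit: (59<<18) | (8<<12) | (30<<6) | 0
      = 0xEC0000 | 0x008000 | 0x000780 | 0x000000
      = 0xEC8780
Bytes: (v>>16)&0xFF=EC, (v>>8)&0xFF=87, v&0xFF=80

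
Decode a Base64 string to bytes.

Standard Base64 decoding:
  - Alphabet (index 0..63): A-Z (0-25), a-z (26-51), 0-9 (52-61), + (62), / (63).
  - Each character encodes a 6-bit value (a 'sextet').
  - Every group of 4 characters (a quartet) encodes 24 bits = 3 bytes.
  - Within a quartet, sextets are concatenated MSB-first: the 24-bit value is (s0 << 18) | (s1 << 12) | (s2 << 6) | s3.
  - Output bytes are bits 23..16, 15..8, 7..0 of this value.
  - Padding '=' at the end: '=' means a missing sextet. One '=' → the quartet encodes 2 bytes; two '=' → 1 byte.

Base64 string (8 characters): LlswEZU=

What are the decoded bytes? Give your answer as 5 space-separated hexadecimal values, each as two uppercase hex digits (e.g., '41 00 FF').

Answer: 2E 5B 30 11 95

Derivation:
After char 0 ('L'=11): chars_in_quartet=1 acc=0xB bytes_emitted=0
After char 1 ('l'=37): chars_in_quartet=2 acc=0x2E5 bytes_emitted=0
After char 2 ('s'=44): chars_in_quartet=3 acc=0xB96C bytes_emitted=0
After char 3 ('w'=48): chars_in_quartet=4 acc=0x2E5B30 -> emit 2E 5B 30, reset; bytes_emitted=3
After char 4 ('E'=4): chars_in_quartet=1 acc=0x4 bytes_emitted=3
After char 5 ('Z'=25): chars_in_quartet=2 acc=0x119 bytes_emitted=3
After char 6 ('U'=20): chars_in_quartet=3 acc=0x4654 bytes_emitted=3
Padding '=': partial quartet acc=0x4654 -> emit 11 95; bytes_emitted=5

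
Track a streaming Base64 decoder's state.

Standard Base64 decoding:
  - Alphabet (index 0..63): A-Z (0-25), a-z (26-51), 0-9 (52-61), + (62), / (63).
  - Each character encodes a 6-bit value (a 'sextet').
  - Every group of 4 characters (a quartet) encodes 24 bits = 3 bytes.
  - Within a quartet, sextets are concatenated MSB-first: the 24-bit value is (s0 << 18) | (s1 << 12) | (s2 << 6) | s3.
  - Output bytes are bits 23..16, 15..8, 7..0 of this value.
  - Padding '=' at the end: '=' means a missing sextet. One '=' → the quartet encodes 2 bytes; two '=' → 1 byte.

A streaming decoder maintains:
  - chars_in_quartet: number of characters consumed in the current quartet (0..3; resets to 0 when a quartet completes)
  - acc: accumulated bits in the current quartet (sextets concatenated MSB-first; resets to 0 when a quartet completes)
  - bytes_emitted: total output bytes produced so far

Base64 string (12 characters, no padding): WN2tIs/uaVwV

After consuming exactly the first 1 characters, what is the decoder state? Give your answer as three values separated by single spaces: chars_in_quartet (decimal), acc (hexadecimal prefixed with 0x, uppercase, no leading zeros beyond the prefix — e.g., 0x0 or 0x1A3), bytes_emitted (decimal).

After char 0 ('W'=22): chars_in_quartet=1 acc=0x16 bytes_emitted=0

Answer: 1 0x16 0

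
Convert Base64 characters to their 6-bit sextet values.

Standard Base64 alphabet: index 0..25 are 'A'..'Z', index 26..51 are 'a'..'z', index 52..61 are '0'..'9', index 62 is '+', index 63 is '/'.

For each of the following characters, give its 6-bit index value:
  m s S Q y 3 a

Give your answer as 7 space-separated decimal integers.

'm': a..z range, 26 + ord('m') − ord('a') = 38
's': a..z range, 26 + ord('s') − ord('a') = 44
'S': A..Z range, ord('S') − ord('A') = 18
'Q': A..Z range, ord('Q') − ord('A') = 16
'y': a..z range, 26 + ord('y') − ord('a') = 50
'3': 0..9 range, 52 + ord('3') − ord('0') = 55
'a': a..z range, 26 + ord('a') − ord('a') = 26

Answer: 38 44 18 16 50 55 26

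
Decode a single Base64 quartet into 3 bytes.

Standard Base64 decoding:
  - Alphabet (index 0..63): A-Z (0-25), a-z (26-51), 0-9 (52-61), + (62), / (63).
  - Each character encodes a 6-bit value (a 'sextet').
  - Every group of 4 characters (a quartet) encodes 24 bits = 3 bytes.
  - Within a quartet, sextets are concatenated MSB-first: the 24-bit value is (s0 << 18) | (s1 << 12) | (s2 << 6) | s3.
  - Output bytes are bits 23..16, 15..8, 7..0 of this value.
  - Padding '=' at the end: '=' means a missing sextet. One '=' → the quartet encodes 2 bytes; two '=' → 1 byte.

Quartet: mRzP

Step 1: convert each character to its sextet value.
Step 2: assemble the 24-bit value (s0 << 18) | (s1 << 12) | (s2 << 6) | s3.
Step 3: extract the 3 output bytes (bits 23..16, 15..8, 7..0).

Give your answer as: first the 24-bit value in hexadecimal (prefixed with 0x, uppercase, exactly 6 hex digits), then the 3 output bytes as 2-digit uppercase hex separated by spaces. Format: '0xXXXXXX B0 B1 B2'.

Sextets: m=38, R=17, z=51, P=15
24-bit: (38<<18) | (17<<12) | (51<<6) | 15
      = 0x980000 | 0x011000 | 0x000CC0 | 0x00000F
      = 0x991CCF
Bytes: (v>>16)&0xFF=99, (v>>8)&0xFF=1C, v&0xFF=CF

Answer: 0x991CCF 99 1C CF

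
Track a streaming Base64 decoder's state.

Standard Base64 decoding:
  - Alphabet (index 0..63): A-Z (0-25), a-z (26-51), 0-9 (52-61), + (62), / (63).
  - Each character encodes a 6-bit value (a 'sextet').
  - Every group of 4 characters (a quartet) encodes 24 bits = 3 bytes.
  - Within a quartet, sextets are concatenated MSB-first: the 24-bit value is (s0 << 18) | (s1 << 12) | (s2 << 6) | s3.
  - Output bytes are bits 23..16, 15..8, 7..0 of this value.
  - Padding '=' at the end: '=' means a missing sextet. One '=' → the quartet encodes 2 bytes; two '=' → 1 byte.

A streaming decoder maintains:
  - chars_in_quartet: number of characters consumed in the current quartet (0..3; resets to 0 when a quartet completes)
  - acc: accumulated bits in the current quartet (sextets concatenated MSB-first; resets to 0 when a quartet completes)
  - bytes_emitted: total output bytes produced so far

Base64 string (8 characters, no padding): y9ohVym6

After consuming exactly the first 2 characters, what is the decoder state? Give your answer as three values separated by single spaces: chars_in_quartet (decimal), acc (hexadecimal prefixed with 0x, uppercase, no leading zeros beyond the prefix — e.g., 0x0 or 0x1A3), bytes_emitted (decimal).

Answer: 2 0xCBD 0

Derivation:
After char 0 ('y'=50): chars_in_quartet=1 acc=0x32 bytes_emitted=0
After char 1 ('9'=61): chars_in_quartet=2 acc=0xCBD bytes_emitted=0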